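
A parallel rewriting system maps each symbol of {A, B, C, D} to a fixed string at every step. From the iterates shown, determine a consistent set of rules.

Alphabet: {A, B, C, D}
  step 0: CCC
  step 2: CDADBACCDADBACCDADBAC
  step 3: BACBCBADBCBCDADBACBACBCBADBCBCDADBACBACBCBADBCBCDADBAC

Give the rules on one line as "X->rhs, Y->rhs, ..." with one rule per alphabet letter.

  step 2 ⇒ step 3: CDADBACCDADBACCDADBAC ⇒ BAC·BCB·AD·BCB·CD·AD·BAC·BAC·BCB·AD·BCB·CD·AD·BAC·BAC·BCB·AD·BCB·CD·AD·BAC
    A ↦ AD
    B ↦ CD
    C ↦ BAC
    D ↦ BCB

A->AD, B->CD, C->BAC, D->BCB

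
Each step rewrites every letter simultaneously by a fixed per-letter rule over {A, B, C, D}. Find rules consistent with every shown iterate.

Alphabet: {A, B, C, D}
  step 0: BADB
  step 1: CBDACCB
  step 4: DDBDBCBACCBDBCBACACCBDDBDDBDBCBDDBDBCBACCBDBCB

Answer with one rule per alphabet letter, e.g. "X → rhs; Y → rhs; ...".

A->D, B->CB, C->DB, D->AC

  step 0 ⇒ step 1: BADB ⇒ CB·D·AC·CB
    A ↦ D
    B ↦ CB
    D ↦ AC
    C ↦ DB  (constrained at step 1)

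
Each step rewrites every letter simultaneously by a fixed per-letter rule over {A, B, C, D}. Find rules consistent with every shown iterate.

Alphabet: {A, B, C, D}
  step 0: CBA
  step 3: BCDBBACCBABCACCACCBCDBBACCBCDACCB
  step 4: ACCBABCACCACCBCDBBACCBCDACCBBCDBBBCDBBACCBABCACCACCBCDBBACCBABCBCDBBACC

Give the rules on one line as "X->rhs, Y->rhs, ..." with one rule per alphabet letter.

  step 3 ⇒ step 4: BCDBBACCBABCACCACCBCDBBACCBCDACCB ⇒ ACC·B·ABC·ACC·ACC·BCD·B·B·ACC·BCD·ACC·B·BCD·B·B·BCD·B·B·ACC·B·ABC·ACC·ACC·BCD·B·B·ACC·B·ABC·BCD·B·B·ACC
    A ↦ BCD
    B ↦ ACC
    C ↦ B
    D ↦ ABC

A->BCD, B->ACC, C->B, D->ABC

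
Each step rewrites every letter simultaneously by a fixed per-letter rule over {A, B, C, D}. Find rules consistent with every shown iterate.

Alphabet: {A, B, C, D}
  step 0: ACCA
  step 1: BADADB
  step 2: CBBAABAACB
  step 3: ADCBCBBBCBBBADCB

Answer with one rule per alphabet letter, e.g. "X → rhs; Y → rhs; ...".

A->B, B->CB, C->AD, D->AA

  step 2 ⇒ step 3: CBBAABAACB ⇒ AD·CB·CB·B·B·CB·B·B·AD·CB
    A ↦ B
    B ↦ CB
    C ↦ AD
  step 1 ⇒ step 2: BADADB ⇒ CB·B·AA·B·AA·CB
    D ↦ AA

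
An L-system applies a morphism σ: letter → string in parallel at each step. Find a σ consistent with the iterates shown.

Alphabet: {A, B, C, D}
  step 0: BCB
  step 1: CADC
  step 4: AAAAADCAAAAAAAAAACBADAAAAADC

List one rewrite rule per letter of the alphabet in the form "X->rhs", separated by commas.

A->AA, B->C, C->AD, D->CB

  step 0 ⇒ step 1: BCB ⇒ C·AD·C
    B ↦ C
    C ↦ AD
    A ↦ AA  (constrained at step 1)
    D ↦ CB  (constrained at step 1)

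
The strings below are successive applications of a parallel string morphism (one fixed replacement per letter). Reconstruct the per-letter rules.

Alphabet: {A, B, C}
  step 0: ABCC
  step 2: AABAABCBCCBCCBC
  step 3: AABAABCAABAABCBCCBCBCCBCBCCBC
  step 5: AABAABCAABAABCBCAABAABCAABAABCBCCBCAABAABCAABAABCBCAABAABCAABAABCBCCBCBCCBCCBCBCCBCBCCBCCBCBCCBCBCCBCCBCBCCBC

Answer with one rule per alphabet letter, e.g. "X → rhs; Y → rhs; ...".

  step 2 ⇒ step 3: AABAABCBCCBCCBC ⇒ AAB·AAB·C·AAB·AAB·C·BC·C·BC·BC·C·BC·BC·C·BC
    A ↦ AAB
    B ↦ C
    C ↦ BC

A->AAB, B->C, C->BC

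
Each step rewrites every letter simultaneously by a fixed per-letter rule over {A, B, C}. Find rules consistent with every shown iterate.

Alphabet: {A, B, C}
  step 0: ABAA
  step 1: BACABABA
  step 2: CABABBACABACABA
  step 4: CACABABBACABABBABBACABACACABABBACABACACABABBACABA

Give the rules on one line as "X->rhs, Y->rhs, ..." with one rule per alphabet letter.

  step 1 ⇒ step 2: BACABABA ⇒ CA·BA·B·BA·CA·BA·CA·BA
    A ↦ BA
    B ↦ CA
    C ↦ B

A->BA, B->CA, C->B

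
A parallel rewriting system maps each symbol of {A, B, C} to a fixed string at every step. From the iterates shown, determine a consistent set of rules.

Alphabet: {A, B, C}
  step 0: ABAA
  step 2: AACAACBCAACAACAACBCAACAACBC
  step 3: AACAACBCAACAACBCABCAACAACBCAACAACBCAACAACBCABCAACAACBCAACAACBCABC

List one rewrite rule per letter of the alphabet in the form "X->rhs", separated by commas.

  step 2 ⇒ step 3: AACAACBCAACAACAACBCAACAACBC ⇒ AAC·AAC·BC·AAC·AAC·BC·A·BC·AAC·AAC·BC·AAC·AAC·BC·AAC·AAC·BC·A·BC·AAC·AAC·BC·AAC·AAC·BC·A·BC
    A ↦ AAC
    B ↦ A
    C ↦ BC

A->AAC, B->A, C->BC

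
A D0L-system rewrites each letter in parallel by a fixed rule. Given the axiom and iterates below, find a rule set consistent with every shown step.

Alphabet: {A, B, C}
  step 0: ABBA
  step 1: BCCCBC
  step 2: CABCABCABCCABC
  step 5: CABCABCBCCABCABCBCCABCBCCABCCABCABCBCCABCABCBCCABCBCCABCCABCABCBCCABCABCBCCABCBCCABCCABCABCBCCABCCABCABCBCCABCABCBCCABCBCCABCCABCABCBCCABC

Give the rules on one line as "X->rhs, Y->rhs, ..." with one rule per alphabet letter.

A->BC, B->C, C->ABC

  step 1 ⇒ step 2: BCCCBC ⇒ C·ABC·ABC·ABC·C·ABC
    B ↦ C
    C ↦ ABC
  step 0 ⇒ step 1: ABBA ⇒ BC·C·C·BC
    A ↦ BC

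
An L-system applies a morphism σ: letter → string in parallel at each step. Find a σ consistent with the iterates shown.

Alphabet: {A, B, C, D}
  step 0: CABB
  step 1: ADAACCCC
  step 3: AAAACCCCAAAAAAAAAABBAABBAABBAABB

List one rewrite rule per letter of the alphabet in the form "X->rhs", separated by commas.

  step 0 ⇒ step 1: CABB ⇒ AD·AA·CC·CC
    A ↦ AA
    B ↦ CC
    C ↦ AD
    D ↦ BB  (constrained at step 1)

A->AA, B->CC, C->AD, D->BB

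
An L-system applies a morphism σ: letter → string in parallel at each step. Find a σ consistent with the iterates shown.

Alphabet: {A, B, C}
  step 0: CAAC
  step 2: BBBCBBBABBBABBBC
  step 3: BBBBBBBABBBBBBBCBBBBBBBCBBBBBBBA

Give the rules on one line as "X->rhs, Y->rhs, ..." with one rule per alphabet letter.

  step 2 ⇒ step 3: BBBCBBBABBBABBBC ⇒ BB·BB·BB·BA·BB·BB·BB·BC·BB·BB·BB·BC·BB·BB·BB·BA
    A ↦ BC
    B ↦ BB
    C ↦ BA

A->BC, B->BB, C->BA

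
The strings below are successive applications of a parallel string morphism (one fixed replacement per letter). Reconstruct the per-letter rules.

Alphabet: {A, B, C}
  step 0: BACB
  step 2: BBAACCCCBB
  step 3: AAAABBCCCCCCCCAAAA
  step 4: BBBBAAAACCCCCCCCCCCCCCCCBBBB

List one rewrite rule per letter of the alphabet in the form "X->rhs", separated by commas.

A->B, B->AA, C->CC

  step 3 ⇒ step 4: AAAABBCCCCCCCCAAAA ⇒ B·B·B·B·AA·AA·CC·CC·CC·CC·CC·CC·CC·CC·B·B·B·B
    A ↦ B
    B ↦ AA
    C ↦ CC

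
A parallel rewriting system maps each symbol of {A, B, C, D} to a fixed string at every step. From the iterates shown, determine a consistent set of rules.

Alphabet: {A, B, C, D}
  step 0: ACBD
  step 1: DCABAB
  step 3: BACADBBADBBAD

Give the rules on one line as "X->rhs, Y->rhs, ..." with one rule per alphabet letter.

A->D, B->BA, C->CA, D->B

  step 0 ⇒ step 1: ACBD ⇒ D·CA·BA·B
    A ↦ D
    B ↦ BA
    C ↦ CA
    D ↦ B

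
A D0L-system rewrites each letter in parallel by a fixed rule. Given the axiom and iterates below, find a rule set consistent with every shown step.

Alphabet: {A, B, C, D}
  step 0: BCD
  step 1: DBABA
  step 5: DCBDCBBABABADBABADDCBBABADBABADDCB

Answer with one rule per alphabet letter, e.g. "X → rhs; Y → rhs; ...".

A->CB, B->D, C->BA, D->BA

  step 0 ⇒ step 1: BCD ⇒ D·BA·BA
    B ↦ D
    C ↦ BA
    D ↦ BA
    A ↦ CB  (constrained at step 1)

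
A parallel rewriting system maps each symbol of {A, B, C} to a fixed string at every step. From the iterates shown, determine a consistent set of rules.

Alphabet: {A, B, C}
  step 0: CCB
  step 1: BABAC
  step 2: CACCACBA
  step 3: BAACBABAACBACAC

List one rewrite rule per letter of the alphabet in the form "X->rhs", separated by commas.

A->AC, B->C, C->BA

  step 2 ⇒ step 3: CACCACBA ⇒ BA·AC·BA·BA·AC·BA·C·AC
    A ↦ AC
    B ↦ C
    C ↦ BA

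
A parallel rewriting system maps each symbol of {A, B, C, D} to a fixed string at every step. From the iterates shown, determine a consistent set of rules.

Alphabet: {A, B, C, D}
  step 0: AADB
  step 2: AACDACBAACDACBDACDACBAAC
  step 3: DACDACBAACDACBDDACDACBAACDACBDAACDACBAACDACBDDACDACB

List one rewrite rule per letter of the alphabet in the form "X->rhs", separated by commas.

A->DAC, B->D, C->B, D->AAC

  step 2 ⇒ step 3: AACDACBAACDACBDACDACBAAC ⇒ DAC·DAC·B·AAC·DAC·B·D·DAC·DAC·B·AAC·DAC·B·D·AAC·DAC·B·AAC·DAC·B·D·DAC·DAC·B
    A ↦ DAC
    B ↦ D
    C ↦ B
    D ↦ AAC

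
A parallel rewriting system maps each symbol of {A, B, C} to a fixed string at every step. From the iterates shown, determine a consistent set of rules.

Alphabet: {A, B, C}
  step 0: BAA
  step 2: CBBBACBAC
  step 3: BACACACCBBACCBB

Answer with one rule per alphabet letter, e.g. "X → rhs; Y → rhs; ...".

A->CB, B->AC, C->B

  step 2 ⇒ step 3: CBBBACBAC ⇒ B·AC·AC·AC·CB·B·AC·CB·B
    A ↦ CB
    B ↦ AC
    C ↦ B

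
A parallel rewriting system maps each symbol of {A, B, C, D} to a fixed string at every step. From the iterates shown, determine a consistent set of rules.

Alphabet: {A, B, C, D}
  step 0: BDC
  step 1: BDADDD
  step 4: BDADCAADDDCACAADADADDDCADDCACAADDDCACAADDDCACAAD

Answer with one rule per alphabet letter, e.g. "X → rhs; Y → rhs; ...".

A->CA, B->BD, C->DD, D->AD

  step 0 ⇒ step 1: BDC ⇒ BD·AD·DD
    B ↦ BD
    C ↦ DD
    D ↦ AD
    A ↦ CA  (constrained at step 1)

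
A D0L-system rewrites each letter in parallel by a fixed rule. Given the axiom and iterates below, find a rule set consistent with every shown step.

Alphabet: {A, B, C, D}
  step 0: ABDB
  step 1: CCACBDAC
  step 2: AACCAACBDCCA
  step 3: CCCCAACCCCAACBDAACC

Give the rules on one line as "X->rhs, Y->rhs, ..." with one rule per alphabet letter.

A->CC, B->AC, C->A, D->BD

  step 2 ⇒ step 3: AACCAACBDCCA ⇒ CC·CC·A·A·CC·CC·A·AC·BD·A·A·CC
    A ↦ CC
    B ↦ AC
    C ↦ A
    D ↦ BD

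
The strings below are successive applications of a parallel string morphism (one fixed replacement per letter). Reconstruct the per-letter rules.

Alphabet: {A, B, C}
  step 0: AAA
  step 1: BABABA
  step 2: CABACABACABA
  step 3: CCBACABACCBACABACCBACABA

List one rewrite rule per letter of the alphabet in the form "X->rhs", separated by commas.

  step 2 ⇒ step 3: CABACABACABA ⇒ CC·BA·CA·BA·CC·BA·CA·BA·CC·BA·CA·BA
    A ↦ BA
    B ↦ CA
    C ↦ CC

A->BA, B->CA, C->CC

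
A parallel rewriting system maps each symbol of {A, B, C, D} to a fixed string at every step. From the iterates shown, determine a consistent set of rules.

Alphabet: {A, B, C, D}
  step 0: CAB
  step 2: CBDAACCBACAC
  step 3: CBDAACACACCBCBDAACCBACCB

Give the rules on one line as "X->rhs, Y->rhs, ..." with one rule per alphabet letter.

A->AC, B->DA, C->CB, D->AC

  step 2 ⇒ step 3: CBDAACCBACAC ⇒ CB·DA·AC·AC·AC·CB·CB·DA·AC·CB·AC·CB
    A ↦ AC
    B ↦ DA
    C ↦ CB
    D ↦ AC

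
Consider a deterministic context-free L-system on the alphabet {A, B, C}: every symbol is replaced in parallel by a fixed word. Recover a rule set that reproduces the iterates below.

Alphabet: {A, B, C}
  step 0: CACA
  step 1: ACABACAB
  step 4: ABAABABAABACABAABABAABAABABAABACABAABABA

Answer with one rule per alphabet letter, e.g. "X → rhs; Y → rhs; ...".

  step 0 ⇒ step 1: CACA ⇒ AC·AB·AC·AB
    A ↦ AB
    C ↦ AC
    B ↦ A  (constrained at step 1)

A->AB, B->A, C->AC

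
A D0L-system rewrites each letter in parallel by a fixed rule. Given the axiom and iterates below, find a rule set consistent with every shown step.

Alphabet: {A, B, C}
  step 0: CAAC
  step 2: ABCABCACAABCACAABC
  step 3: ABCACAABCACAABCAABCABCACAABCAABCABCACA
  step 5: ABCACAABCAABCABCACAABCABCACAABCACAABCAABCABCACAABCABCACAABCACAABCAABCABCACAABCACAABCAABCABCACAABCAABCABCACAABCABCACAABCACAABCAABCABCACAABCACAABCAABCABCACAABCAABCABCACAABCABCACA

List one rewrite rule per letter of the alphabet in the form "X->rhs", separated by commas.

  step 2 ⇒ step 3: ABCABCACAABCACAABC ⇒ ABC·AC·A·ABC·AC·A·ABC·A·ABC·ABC·AC·A·ABC·A·ABC·ABC·AC·A
    A ↦ ABC
    B ↦ AC
    C ↦ A

A->ABC, B->AC, C->A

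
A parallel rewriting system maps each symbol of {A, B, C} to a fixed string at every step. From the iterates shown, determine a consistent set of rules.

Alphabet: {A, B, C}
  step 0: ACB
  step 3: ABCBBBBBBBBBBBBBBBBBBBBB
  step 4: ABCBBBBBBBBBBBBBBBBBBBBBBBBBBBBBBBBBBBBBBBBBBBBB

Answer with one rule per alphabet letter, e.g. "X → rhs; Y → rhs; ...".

A->ABC, B->BB, C->B

  step 3 ⇒ step 4: ABCBBBBBBBBBBBBBBBBBBBBB ⇒ ABC·BB·B·BB·BB·BB·BB·BB·BB·BB·BB·BB·BB·BB·BB·BB·BB·BB·BB·BB·BB·BB·BB·BB
    A ↦ ABC
    B ↦ BB
    C ↦ B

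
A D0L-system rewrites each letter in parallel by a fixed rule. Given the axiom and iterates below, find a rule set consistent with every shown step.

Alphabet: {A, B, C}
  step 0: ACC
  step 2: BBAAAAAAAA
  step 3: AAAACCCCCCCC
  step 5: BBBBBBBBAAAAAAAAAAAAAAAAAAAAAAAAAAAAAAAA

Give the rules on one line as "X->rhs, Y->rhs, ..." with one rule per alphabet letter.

A->C, B->AA, C->BB

  step 2 ⇒ step 3: BBAAAAAAAA ⇒ AA·AA·C·C·C·C·C·C·C·C
    A ↦ C
    B ↦ AA
    C ↦ BB  (constrained at step 0)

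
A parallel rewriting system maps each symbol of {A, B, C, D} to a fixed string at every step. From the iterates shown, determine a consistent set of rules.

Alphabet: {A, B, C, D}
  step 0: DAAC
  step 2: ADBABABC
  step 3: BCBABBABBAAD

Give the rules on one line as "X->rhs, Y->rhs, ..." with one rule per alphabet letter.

  step 2 ⇒ step 3: ADBABABC ⇒ B·C·BA·B·BA·B·BA·AD
    A ↦ B
    B ↦ BA
    C ↦ AD
    D ↦ C

A->B, B->BA, C->AD, D->C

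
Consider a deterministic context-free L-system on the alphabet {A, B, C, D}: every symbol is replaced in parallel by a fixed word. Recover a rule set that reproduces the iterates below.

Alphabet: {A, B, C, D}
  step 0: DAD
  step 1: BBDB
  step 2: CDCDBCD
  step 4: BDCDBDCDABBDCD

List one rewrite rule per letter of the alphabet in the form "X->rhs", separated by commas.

A->BD, B->CD, C->A, D->B

  step 1 ⇒ step 2: BBDB ⇒ CD·CD·B·CD
    B ↦ CD
    D ↦ B
  step 0 ⇒ step 1: DAD ⇒ B·BD·B
    A ↦ BD
    C ↦ A  (constrained at step 2)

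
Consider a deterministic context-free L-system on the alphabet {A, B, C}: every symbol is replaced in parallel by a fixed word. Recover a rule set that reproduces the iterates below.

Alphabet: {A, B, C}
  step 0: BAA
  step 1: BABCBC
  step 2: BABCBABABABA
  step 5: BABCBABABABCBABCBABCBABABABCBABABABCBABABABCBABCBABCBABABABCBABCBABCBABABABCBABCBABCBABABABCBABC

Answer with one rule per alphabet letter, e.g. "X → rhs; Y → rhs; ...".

  step 1 ⇒ step 2: BABCBC ⇒ BA·BC·BA·BA·BA·BA
    A ↦ BC
    B ↦ BA
    C ↦ BA

A->BC, B->BA, C->BA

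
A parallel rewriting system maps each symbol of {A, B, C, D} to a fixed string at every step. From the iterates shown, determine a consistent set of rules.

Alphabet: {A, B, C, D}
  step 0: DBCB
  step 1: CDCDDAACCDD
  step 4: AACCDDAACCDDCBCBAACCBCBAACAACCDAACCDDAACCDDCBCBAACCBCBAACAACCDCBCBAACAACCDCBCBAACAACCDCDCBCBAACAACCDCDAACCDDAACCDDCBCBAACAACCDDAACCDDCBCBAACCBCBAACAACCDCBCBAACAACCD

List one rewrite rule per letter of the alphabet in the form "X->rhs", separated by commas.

  step 0 ⇒ step 1: DBCB ⇒ CD·CDD·AAC·CDD
    B ↦ CDD
    C ↦ AAC
    D ↦ CD
    A ↦ CB  (constrained at step 1)

A->CB, B->CDD, C->AAC, D->CD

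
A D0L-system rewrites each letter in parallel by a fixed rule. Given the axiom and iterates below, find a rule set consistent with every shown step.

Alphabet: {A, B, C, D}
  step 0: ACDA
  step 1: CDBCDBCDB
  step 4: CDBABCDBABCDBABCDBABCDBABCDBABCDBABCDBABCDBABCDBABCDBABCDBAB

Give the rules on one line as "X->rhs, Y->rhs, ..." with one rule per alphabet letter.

A->CDB, B->AB, C->CD, D->B

  step 0 ⇒ step 1: ACDA ⇒ CDB·CD·B·CDB
    A ↦ CDB
    C ↦ CD
    D ↦ B
    B ↦ AB  (constrained at step 1)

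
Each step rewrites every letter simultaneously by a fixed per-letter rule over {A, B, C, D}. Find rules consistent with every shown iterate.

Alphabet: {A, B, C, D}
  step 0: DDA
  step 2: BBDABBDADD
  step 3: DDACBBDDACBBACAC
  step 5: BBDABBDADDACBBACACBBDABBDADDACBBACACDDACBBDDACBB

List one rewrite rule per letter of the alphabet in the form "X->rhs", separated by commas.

A->BB, B->D, C->DA, D->AC

  step 2 ⇒ step 3: BBDABBDADD ⇒ D·D·AC·BB·D·D·AC·BB·AC·AC
    A ↦ BB
    B ↦ D
    D ↦ AC
    C ↦ DA  (constrained at step 3)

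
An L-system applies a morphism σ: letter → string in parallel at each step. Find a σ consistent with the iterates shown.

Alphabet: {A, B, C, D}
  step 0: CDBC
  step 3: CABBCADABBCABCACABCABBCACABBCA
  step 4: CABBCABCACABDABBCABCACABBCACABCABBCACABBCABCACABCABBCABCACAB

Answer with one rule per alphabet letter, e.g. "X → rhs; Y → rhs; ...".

  step 3 ⇒ step 4: CABBCADABBCABCACABCABBCACABBCA ⇒ CA·B·BCA·BCA·CA·B·DA·B·BCA·BCA·CA·B·BCA·CA·B·CA·B·BCA·CA·B·BCA·BCA·CA·B·CA·B·BCA·BCA·CA·B
    A ↦ B
    B ↦ BCA
    C ↦ CA
    D ↦ DA

A->B, B->BCA, C->CA, D->DA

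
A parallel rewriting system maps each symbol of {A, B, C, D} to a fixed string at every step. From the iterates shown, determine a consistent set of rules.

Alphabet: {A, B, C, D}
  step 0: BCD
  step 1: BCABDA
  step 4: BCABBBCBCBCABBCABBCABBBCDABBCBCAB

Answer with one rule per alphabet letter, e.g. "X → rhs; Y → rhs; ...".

  step 0 ⇒ step 1: BCD ⇒ BC·AB·DA
    B ↦ BC
    C ↦ AB
    D ↦ DA
    A ↦ B  (constrained at step 1)

A->B, B->BC, C->AB, D->DA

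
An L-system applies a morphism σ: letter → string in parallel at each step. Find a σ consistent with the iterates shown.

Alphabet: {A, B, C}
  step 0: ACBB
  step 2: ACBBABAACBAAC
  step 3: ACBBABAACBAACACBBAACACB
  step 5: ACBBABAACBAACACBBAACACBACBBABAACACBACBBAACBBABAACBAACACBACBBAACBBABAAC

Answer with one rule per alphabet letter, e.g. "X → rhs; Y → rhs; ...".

  step 2 ⇒ step 3: ACBBABAACBAAC ⇒ AC·B·BA·BA·AC·BA·AC·AC·B·BA·AC·AC·B
    A ↦ AC
    B ↦ BA
    C ↦ B

A->AC, B->BA, C->B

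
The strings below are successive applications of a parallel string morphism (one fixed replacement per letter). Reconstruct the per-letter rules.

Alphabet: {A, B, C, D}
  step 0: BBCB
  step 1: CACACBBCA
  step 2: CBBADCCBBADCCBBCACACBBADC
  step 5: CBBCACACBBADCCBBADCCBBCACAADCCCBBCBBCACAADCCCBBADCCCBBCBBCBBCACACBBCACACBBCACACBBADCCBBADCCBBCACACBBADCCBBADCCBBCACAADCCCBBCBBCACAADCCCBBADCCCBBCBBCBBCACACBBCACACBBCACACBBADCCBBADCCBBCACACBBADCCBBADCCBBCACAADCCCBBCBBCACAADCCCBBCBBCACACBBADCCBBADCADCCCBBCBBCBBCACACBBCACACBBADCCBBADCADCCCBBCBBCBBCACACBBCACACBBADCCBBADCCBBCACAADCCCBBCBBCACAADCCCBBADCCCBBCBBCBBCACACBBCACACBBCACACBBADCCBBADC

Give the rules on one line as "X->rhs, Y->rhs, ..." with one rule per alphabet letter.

  step 1 ⇒ step 2: CACACBBCA ⇒ CBB·ADC·CBB·ADC·CBB·CA·CA·CBB·ADC
    A ↦ ADC
    B ↦ CA
    C ↦ CBB
    D ↦ C  (constrained at step 2)

A->ADC, B->CA, C->CBB, D->C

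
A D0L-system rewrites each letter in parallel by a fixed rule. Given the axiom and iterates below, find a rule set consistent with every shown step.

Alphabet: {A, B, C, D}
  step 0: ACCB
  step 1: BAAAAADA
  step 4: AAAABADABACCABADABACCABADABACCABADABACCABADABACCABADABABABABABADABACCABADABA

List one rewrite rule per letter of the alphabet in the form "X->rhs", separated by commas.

A->BA, B->DA, C->AA, D->CCA

  step 0 ⇒ step 1: ACCB ⇒ BA·AA·AA·DA
    A ↦ BA
    B ↦ DA
    C ↦ AA
    D ↦ CCA  (constrained at step 1)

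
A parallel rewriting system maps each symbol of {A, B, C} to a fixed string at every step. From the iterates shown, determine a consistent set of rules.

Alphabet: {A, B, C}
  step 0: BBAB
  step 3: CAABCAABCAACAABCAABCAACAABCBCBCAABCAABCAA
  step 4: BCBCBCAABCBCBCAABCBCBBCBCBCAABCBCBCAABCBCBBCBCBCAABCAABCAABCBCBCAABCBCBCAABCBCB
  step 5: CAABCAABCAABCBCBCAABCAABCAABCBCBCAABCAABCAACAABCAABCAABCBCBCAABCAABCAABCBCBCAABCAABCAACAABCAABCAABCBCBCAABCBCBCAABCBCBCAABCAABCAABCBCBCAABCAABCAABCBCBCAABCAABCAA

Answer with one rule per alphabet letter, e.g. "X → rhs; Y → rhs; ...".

  step 4 ⇒ step 5: BCBCBCAABCBCBCAABCBCBBCBCBCAABCBCBCAABCBCBBCBCBCAABCAABCAABCBCBCAABCBCBCAABCBCB ⇒ CAA·B·CAA·B·CAA·B·CB·CB·CAA·B·CAA·B·CAA·B·CB·CB·CAA·B·CAA·B·CAA·CAA·B·CAA·B·CAA·B·CB·CB·CAA·B·CAA·B·CAA·B·CB·CB·CAA·B·CAA·B·CAA·CAA·B·CAA·B·CAA·B·CB·CB·CAA·B·CB·CB·CAA·B·CB·CB·CAA·B·CAA·B·CAA·B·CB·CB·CAA·B·CAA·B·CAA·B·CB·CB·CAA·B·CAA·B·CAA
    A ↦ CB
    B ↦ CAA
    C ↦ B

A->CB, B->CAA, C->B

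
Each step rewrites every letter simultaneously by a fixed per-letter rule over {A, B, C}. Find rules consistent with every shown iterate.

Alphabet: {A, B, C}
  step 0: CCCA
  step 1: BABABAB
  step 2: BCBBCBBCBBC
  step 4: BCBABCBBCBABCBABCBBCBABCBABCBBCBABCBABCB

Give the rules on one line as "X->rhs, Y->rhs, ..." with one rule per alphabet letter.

A->B, B->BC, C->BA

  step 1 ⇒ step 2: BABABAB ⇒ BC·B·BC·B·BC·B·BC
    A ↦ B
    B ↦ BC
  step 0 ⇒ step 1: CCCA ⇒ BA·BA·BA·B
    C ↦ BA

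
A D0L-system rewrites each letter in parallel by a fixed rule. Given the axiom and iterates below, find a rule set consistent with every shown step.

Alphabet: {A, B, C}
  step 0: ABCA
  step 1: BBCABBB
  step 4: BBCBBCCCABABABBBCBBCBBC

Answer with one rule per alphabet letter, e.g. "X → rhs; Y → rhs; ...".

  step 0 ⇒ step 1: ABCA ⇒ BB·C·AB·BB
    A ↦ BB
    B ↦ C
    C ↦ AB

A->BB, B->C, C->AB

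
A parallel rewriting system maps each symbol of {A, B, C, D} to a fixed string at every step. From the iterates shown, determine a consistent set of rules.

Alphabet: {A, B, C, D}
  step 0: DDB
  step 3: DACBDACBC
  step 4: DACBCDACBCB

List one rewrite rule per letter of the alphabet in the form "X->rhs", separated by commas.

A->C, B->C, C->B, D->DA

  step 3 ⇒ step 4: DACBDACBC ⇒ DA·C·B·C·DA·C·B·C·B
    A ↦ C
    B ↦ C
    C ↦ B
    D ↦ DA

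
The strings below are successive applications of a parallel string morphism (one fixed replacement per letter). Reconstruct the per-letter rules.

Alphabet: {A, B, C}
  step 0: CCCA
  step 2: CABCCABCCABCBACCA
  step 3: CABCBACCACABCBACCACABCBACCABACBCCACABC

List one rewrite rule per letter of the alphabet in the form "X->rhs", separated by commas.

A->BC, B->BAC, C->CA

  step 2 ⇒ step 3: CABCCABCCABCBACCA ⇒ CA·BC·BAC·CA·CA·BC·BAC·CA·CA·BC·BAC·CA·BAC·BC·CA·CA·BC
    A ↦ BC
    B ↦ BAC
    C ↦ CA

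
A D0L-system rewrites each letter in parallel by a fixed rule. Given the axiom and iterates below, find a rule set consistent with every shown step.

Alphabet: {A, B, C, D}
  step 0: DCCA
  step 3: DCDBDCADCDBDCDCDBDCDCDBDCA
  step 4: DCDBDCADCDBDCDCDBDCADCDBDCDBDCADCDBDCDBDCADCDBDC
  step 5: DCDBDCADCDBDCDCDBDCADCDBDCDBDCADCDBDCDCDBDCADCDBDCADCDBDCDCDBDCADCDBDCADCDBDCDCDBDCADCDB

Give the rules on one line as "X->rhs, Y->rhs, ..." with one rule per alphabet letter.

A->DC, B->A, C->DB, D->DC

  step 4 ⇒ step 5: DCDBDCADCDBDCDCDBDCADCDBDCDBDCADCDBDCDBDCADCDBDC ⇒ DC·DB·DC·A·DC·DB·DC·DC·DB·DC·A·DC·DB·DC·DB·DC·A·DC·DB·DC·DC·DB·DC·A·DC·DB·DC·A·DC·DB·DC·DC·DB·DC·A·DC·DB·DC·A·DC·DB·DC·DC·DB·DC·A·DC·DB
    A ↦ DC
    B ↦ A
    C ↦ DB
    D ↦ DC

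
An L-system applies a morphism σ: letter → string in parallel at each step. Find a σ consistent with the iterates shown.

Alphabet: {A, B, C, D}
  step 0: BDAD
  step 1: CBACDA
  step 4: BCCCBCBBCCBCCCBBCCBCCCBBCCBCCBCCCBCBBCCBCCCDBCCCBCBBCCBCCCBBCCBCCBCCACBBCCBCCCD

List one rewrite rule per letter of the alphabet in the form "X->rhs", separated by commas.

  step 0 ⇒ step 1: BDAD ⇒ CB·A·CD·A
    A ↦ CD
    B ↦ CB
    D ↦ A
    C ↦ BCC  (constrained at step 1)

A->CD, B->CB, C->BCC, D->A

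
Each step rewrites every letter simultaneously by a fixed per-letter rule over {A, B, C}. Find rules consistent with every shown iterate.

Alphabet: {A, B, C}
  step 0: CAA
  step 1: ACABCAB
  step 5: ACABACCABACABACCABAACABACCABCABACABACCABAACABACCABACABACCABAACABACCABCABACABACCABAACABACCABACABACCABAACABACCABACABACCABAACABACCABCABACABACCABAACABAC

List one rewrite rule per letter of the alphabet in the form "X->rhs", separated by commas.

A->CAB, B->AC, C->A

  step 0 ⇒ step 1: CAA ⇒ A·CAB·CAB
    A ↦ CAB
    C ↦ A
    B ↦ AC  (constrained at step 1)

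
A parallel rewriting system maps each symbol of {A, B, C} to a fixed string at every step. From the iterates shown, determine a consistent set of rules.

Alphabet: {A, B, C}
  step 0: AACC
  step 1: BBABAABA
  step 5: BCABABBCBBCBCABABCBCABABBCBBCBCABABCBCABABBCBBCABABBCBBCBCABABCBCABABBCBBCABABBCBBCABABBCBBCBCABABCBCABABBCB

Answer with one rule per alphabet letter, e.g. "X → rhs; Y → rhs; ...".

A->B, B->BC, C->ABA

  step 0 ⇒ step 1: AACC ⇒ B·B·ABA·ABA
    A ↦ B
    C ↦ ABA
    B ↦ BC  (constrained at step 1)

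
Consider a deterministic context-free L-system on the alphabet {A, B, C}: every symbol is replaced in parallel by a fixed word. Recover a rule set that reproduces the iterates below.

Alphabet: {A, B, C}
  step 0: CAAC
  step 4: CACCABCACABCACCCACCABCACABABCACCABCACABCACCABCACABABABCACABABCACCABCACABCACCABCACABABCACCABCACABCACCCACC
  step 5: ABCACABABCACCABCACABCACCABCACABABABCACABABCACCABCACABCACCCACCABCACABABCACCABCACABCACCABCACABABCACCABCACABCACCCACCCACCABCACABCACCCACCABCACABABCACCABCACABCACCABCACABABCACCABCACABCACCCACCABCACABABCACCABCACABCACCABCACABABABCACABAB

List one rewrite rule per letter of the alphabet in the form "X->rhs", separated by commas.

  step 4 ⇒ step 5: CACCABCACABCACCCACCABCACABABCACCABCACABCACCABCACABABABCACABABCACCABCACABCACCABCACABABCACCABCACABCACCCACC ⇒ AB·CAC·AB·AB·CAC·C·AB·CAC·AB·CAC·C·AB·CAC·AB·AB·AB·CAC·AB·AB·CAC·C·AB·CAC·AB·CAC·C·CAC·C·AB·CAC·AB·AB·CAC·C·AB·CAC·AB·CAC·C·AB·CAC·AB·AB·CAC·C·AB·CAC·AB·CAC·C·CAC·C·CAC·C·AB·CAC·AB·CAC·C·CAC·C·AB·CAC·AB·AB·CAC·C·AB·CAC·AB·CAC·C·AB·CAC·AB·AB·CAC·C·AB·CAC·AB·CAC·C·CAC·C·AB·CAC·AB·AB·CAC·C·AB·CAC·AB·CAC·C·AB·CAC·AB·AB·AB·CAC·AB·AB
    A ↦ CAC
    B ↦ C
    C ↦ AB

A->CAC, B->C, C->AB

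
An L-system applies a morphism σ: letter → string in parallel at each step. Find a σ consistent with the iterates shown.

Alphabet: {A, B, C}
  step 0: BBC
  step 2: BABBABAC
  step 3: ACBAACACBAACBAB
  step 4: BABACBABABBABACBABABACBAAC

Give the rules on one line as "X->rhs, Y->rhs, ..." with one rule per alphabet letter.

  step 3 ⇒ step 4: ACBAACACBAACBAB ⇒ BA·B·AC·BA·BA·B·BA·B·AC·BA·BA·B·AC·BA·AC
    A ↦ BA
    B ↦ AC
    C ↦ B

A->BA, B->AC, C->B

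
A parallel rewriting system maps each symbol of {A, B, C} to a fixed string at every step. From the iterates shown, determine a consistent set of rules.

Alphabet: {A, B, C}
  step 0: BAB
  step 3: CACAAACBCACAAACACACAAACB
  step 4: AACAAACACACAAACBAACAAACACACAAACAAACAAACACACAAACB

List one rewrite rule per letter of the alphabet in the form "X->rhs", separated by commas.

  step 3 ⇒ step 4: CACAAACBCACAAACACACAAACB ⇒ AA·CA·AA·CA·CA·CA·AA·CB·AA·CA·AA·CA·CA·CA·AA·CA·AA·CA·AA·CA·CA·CA·AA·CB
    A ↦ CA
    B ↦ CB
    C ↦ AA

A->CA, B->CB, C->AA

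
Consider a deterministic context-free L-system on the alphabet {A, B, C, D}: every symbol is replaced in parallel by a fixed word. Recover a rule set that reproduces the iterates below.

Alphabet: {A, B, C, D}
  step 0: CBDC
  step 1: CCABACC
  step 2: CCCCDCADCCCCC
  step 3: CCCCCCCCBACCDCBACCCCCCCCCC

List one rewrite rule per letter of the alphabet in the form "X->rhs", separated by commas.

  step 2 ⇒ step 3: CCCCDCADCCCCC ⇒ CC·CC·CC·CC·BA·CC·DC·BA·CC·CC·CC·CC·CC
    A ↦ DC
    C ↦ CC
    D ↦ BA
  step 0 ⇒ step 1: CBDC ⇒ CC·A·BA·CC
    B ↦ A

A->DC, B->A, C->CC, D->BA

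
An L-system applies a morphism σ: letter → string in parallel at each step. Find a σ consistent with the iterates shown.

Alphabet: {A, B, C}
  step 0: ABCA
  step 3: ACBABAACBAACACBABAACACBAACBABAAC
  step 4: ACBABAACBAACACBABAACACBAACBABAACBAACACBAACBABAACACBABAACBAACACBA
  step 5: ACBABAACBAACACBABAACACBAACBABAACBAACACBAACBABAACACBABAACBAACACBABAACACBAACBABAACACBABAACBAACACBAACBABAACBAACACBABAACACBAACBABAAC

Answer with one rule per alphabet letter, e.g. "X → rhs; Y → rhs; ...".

  step 4 ⇒ step 5: ACBABAACBAACACBABAACACBAACBABAACBAACACBAACBABAACACBABAACBAACACBA ⇒ AC·BA·BA·AC·BA·AC·AC·BA·BA·AC·AC·BA·AC·BA·BA·AC·BA·AC·AC·BA·AC·BA·BA·AC·AC·BA·BA·AC·BA·AC·AC·BA·BA·AC·AC·BA·AC·BA·BA·AC·AC·BA·BA·AC·BA·AC·AC·BA·AC·BA·BA·AC·BA·AC·AC·BA·BA·AC·AC·BA·AC·BA·BA·AC
    A ↦ AC
    B ↦ BA
    C ↦ BA

A->AC, B->BA, C->BA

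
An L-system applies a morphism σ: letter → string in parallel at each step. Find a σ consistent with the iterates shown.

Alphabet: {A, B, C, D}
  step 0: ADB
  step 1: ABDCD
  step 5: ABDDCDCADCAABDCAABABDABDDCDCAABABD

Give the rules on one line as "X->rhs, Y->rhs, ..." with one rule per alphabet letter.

  step 0 ⇒ step 1: ADB ⇒ AB·DC·D
    A ↦ AB
    B ↦ D
    D ↦ DC
    C ↦ A  (constrained at step 1)

A->AB, B->D, C->A, D->DC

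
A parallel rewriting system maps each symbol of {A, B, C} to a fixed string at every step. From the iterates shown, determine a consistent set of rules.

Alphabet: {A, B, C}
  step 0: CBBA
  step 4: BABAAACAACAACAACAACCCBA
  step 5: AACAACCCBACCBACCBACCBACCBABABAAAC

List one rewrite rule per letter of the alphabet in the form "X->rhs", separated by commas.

  step 4 ⇒ step 5: BABAAACAACAACAACAACCCBA ⇒ AA·C·AA·C·C·C·BA·C·C·BA·C·C·BA·C·C·BA·C·C·BA·BA·BA·AA·C
    A ↦ C
    B ↦ AA
    C ↦ BA

A->C, B->AA, C->BA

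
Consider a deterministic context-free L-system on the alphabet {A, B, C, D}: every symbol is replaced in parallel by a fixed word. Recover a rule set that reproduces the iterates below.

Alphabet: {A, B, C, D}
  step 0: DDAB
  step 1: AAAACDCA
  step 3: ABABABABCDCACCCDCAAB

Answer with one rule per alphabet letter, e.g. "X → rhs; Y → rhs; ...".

A->C, B->DCA, C->AB, D->AA

  step 0 ⇒ step 1: DDAB ⇒ AA·AA·C·DCA
    A ↦ C
    B ↦ DCA
    D ↦ AA
    C ↦ AB  (constrained at step 1)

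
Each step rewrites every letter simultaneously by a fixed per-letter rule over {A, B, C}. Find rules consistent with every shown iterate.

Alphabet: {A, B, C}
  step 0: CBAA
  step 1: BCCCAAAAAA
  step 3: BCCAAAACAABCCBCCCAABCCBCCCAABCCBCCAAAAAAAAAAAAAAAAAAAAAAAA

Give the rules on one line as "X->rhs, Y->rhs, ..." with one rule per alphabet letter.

  step 0 ⇒ step 1: CBAA ⇒ BCC·CAA·AA·AA
    A ↦ AA
    B ↦ CAA
    C ↦ BCC

A->AA, B->CAA, C->BCC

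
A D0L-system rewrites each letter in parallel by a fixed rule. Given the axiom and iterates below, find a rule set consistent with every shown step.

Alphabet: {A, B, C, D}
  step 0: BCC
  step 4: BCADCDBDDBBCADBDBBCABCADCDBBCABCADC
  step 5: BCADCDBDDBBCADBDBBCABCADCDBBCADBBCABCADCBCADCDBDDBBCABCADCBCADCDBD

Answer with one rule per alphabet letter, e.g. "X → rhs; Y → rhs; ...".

  step 4 ⇒ step 5: BCADCDBDDBBCADBDBBCABCADCDBBCABCADC ⇒ BCA·D·C·DB·D·DB·BCA·DB·DB·BCA·BCA·D·C·DB·BCA·DB·BCA·BCA·D·C·BCA·D·C·DB·D·DB·BCA·BCA·D·C·BCA·D·C·DB·D
    A ↦ C
    B ↦ BCA
    C ↦ D
    D ↦ DB

A->C, B->BCA, C->D, D->DB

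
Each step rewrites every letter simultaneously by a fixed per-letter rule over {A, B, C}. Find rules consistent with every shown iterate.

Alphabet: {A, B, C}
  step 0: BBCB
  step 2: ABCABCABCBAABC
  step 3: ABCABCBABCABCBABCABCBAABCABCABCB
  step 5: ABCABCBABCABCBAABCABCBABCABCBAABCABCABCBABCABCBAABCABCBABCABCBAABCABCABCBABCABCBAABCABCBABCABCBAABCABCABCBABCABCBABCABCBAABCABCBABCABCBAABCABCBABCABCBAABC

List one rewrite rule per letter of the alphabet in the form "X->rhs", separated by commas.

  step 2 ⇒ step 3: ABCABCABCBAABC ⇒ ABC·A·BCB·ABC·A·BCB·ABC·A·BCB·A·ABC·ABC·A·BCB
    A ↦ ABC
    B ↦ A
    C ↦ BCB

A->ABC, B->A, C->BCB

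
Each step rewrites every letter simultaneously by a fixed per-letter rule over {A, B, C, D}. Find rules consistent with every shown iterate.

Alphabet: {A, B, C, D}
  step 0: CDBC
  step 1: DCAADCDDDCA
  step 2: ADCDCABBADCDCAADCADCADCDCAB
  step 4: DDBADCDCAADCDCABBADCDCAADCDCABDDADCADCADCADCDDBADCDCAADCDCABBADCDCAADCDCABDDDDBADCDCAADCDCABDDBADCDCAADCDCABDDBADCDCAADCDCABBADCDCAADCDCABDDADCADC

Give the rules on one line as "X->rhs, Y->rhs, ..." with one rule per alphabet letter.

A->B, B->DD, C->DCA, D->ADC

  step 1 ⇒ step 2: DCAADCDDDCA ⇒ ADC·DCA·B·B·ADC·DCA·ADC·ADC·ADC·DCA·B
    A ↦ B
    C ↦ DCA
    D ↦ ADC
  step 0 ⇒ step 1: CDBC ⇒ DCA·ADC·DD·DCA
    B ↦ DD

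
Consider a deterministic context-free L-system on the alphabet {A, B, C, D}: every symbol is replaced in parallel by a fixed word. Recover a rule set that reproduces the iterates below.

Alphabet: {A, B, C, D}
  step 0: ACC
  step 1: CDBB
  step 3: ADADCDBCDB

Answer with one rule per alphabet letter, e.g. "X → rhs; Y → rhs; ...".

  step 0 ⇒ step 1: ACC ⇒ CD·B·B
    A ↦ CD
    C ↦ B
    B ↦ AD  (constrained at step 1)
    D ↦ B  (constrained at step 1)

A->CD, B->AD, C->B, D->B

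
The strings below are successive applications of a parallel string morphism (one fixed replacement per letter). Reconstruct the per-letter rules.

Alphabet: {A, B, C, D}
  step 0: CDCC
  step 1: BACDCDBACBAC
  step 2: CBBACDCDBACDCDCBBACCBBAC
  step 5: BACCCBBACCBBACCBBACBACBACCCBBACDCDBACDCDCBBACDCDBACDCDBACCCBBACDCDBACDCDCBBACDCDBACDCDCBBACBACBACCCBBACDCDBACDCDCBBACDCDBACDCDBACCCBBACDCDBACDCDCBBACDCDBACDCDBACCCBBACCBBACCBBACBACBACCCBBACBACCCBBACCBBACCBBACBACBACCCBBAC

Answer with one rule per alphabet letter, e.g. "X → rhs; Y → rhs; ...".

  step 1 ⇒ step 2: BACDCDBACBAC ⇒ C·B·BAC·DCD·BAC·DCD·C·B·BAC·C·B·BAC
    A ↦ B
    B ↦ C
    C ↦ BAC
    D ↦ DCD

A->B, B->C, C->BAC, D->DCD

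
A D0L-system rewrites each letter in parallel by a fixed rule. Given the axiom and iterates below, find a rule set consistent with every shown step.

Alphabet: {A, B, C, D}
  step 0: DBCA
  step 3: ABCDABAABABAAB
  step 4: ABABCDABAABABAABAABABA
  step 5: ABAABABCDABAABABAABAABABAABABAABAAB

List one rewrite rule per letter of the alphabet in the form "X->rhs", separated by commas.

  step 4 ⇒ step 5: ABABCDABAABABAABAABABA ⇒ AB·A·AB·A·B·CD·AB·A·AB·AB·A·AB·A·AB·AB·A·AB·AB·A·AB·A·AB
    A ↦ AB
    B ↦ A
    C ↦ B
    D ↦ CD

A->AB, B->A, C->B, D->CD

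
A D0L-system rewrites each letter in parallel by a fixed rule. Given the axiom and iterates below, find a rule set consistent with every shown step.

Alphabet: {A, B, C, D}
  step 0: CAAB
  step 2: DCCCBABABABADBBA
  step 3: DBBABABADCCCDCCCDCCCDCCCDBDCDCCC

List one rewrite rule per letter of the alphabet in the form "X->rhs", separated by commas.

  step 2 ⇒ step 3: DCCCBABABABADBBA ⇒ DB·BA·BA·BA·DC·CC·DC·CC·DC·CC·DC·CC·DB·DC·DC·CC
    A ↦ CC
    B ↦ DC
    C ↦ BA
    D ↦ DB

A->CC, B->DC, C->BA, D->DB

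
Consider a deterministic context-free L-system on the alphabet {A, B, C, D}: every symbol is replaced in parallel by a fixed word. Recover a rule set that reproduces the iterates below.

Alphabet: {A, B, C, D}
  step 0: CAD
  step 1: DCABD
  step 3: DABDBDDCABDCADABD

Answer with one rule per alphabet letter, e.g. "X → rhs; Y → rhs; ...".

  step 0 ⇒ step 1: CAD ⇒ D·CA·BD
    A ↦ CA
    C ↦ D
    D ↦ BD
    B ↦ DA  (constrained at step 1)

A->CA, B->DA, C->D, D->BD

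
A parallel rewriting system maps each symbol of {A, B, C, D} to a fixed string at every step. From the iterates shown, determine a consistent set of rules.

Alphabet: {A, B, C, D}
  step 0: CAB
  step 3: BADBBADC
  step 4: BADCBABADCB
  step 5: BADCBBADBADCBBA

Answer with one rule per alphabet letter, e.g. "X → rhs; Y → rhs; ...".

  step 4 ⇒ step 5: BADCBABADCB ⇒ BA·D·C·B·BA·D·BA·D·C·B·BA
    A ↦ D
    B ↦ BA
    C ↦ B
    D ↦ C

A->D, B->BA, C->B, D->C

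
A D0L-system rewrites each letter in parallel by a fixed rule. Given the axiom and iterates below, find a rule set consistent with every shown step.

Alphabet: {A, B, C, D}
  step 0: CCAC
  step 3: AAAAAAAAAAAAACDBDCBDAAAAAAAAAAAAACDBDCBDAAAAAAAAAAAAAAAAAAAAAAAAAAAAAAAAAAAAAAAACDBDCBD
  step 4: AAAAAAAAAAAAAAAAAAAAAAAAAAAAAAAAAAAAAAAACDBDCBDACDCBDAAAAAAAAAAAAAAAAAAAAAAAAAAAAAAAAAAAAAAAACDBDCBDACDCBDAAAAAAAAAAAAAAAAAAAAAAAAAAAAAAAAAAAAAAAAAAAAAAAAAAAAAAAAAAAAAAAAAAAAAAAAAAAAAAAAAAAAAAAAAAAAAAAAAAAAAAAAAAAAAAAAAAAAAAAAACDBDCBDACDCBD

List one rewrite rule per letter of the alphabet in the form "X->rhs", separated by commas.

A->AAA, B->C, C->ACD, D->BD

  step 3 ⇒ step 4: AAAAAAAAAAAAACDBDCBDAAAAAAAAAAAAACDBDCBDAAAAAAAAAAAAAAAAAAAAAAAAAAAAAAAAAAAAAAAACDBDCBD ⇒ AAA·AAA·AAA·AAA·AAA·AAA·AAA·AAA·AAA·AAA·AAA·AAA·AAA·ACD·BD·C·BD·ACD·C·BD·AAA·AAA·AAA·AAA·AAA·AAA·AAA·AAA·AAA·AAA·AAA·AAA·AAA·ACD·BD·C·BD·ACD·C·BD·AAA·AAA·AAA·AAA·AAA·AAA·AAA·AAA·AAA·AAA·AAA·AAA·AAA·AAA·AAA·AAA·AAA·AAA·AAA·AAA·AAA·AAA·AAA·AAA·AAA·AAA·AAA·AAA·AAA·AAA·AAA·AAA·AAA·AAA·AAA·AAA·AAA·AAA·AAA·AAA·ACD·BD·C·BD·ACD·C·BD
    A ↦ AAA
    B ↦ C
    C ↦ ACD
    D ↦ BD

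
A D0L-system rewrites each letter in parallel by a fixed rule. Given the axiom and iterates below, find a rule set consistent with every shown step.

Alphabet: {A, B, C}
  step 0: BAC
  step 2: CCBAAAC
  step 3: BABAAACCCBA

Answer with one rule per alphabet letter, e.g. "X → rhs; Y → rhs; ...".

  step 2 ⇒ step 3: CCBAAAC ⇒ BA·BA·AA·C·C·C·BA
    A ↦ C
    B ↦ AA
    C ↦ BA

A->C, B->AA, C->BA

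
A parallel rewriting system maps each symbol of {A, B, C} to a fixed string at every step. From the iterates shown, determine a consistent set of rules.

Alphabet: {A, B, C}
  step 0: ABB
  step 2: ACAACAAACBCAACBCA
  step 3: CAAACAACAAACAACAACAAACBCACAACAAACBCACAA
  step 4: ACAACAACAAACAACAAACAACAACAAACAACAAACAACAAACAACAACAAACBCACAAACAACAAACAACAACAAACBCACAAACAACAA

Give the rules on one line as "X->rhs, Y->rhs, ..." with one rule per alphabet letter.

A->CAA, B->CBC, C->A

  step 3 ⇒ step 4: CAAACAACAAACAACAACAAACBCACAACAAACBCACAA ⇒ A·CAA·CAA·CAA·A·CAA·CAA·A·CAA·CAA·CAA·A·CAA·CAA·A·CAA·CAA·A·CAA·CAA·CAA·A·CBC·A·CAA·A·CAA·CAA·A·CAA·CAA·CAA·A·CBC·A·CAA·A·CAA·CAA
    A ↦ CAA
    B ↦ CBC
    C ↦ A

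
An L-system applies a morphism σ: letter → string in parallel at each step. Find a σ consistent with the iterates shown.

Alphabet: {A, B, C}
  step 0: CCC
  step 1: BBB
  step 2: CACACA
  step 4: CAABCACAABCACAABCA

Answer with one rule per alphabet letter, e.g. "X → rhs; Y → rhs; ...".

  step 1 ⇒ step 2: BBB ⇒ CA·CA·CA
    B ↦ CA
    A ↦ AB  (constrained at step 2)
  step 0 ⇒ step 1: CCC ⇒ B·B·B
    C ↦ B

A->AB, B->CA, C->B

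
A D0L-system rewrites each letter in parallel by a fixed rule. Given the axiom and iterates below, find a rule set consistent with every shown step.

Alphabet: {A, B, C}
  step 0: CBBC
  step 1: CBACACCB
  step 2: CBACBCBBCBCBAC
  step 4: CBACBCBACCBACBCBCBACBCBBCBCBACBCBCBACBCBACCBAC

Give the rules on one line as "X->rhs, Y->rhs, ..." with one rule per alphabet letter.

  step 1 ⇒ step 2: CBACACCB ⇒ CB·AC·B·CB·B·CB·CB·AC
    A ↦ B
    B ↦ AC
    C ↦ CB

A->B, B->AC, C->CB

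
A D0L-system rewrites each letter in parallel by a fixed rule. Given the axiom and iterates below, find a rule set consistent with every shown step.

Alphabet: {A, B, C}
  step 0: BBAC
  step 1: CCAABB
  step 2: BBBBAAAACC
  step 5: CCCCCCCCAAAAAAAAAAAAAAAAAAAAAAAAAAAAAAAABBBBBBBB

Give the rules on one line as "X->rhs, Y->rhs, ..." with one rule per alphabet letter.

  step 1 ⇒ step 2: CCAABB ⇒ BB·BB·AA·AA·C·C
    A ↦ AA
    B ↦ C
    C ↦ BB

A->AA, B->C, C->BB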